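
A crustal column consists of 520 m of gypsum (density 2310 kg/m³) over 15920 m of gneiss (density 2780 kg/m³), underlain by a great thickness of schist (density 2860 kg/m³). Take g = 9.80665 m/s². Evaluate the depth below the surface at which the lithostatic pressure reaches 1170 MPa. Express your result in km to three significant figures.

42.3 km

Pressure at base of upper layers: 2310×9.80665×520 + 2780×9.80665×15920 = 4.458×10^8 Pa = 445.8 MPa
Remaining pressure to be supplied by schist: 1.170×10^9 − 4.458×10^8 = 7.242×10^8 Pa
Additional depth in schist = 7.242×10^8 Pa / (2860 kg/m³ × 9.80665 m/s²) = 25821 m
Total depth = 16440 m + 25821 m = 42261 m
= 42.261 km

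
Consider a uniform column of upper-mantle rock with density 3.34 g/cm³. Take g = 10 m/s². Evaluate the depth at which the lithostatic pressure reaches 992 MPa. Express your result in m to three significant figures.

h = P/(ρg) = 992 MPa / (3340 kg/m³ × 10 m/s²) = 9.920×10^8 Pa / 33400 Pa/m = 29701 m

29700 m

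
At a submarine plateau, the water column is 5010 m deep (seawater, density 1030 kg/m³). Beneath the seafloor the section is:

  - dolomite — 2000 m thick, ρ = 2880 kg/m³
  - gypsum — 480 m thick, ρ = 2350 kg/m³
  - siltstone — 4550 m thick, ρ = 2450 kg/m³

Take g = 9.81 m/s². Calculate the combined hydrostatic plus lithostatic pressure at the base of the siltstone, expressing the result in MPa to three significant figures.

228 MPa

seawater: 1030 kg/m³ × 9.81 m/s² × 5010 m = 5.062×10^7 Pa = 50.62 MPa
dolomite: 2880 kg/m³ × 9.81 m/s² × 2000 m = 5.651×10^7 Pa = 56.51 MPa
gypsum: 2350 kg/m³ × 9.81 m/s² × 480 m = 1.107×10^7 Pa = 11.07 MPa
siltstone: 2450 kg/m³ × 9.81 m/s² × 4550 m = 1.094×10^8 Pa = 109.4 MPa
Total = 50.62 + 56.51 + 11.07 + 109.4 = 227.55 MPa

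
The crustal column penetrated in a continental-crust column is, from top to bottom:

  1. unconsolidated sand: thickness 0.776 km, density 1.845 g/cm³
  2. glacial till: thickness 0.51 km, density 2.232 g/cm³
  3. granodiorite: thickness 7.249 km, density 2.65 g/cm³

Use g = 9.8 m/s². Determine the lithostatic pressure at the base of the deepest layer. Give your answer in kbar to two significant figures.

unconsolidated sand: 1845 kg/m³ × 9.8 m/s² × 776 m = 1.403×10^7 Pa = 0.1403 kbar
glacial till: 2232 kg/m³ × 9.8 m/s² × 510 m = 1.116×10^7 Pa = 0.1116 kbar
granodiorite: 2650 kg/m³ × 9.8 m/s² × 7249 m = 1.883×10^8 Pa = 1.883 kbar
Total = 0.1403 + 0.1116 + 1.883 = 2.1344 kbar

2.1 kbar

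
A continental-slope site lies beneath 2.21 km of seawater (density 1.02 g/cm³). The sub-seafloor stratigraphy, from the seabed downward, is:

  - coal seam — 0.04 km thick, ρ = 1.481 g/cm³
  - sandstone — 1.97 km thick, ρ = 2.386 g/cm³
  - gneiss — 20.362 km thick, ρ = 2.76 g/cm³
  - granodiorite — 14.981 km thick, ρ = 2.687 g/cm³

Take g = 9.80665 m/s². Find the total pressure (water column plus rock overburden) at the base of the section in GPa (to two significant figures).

1.0 GPa

seawater: 1020 kg/m³ × 9.80665 m/s² × 2210 m = 2.211×10^7 Pa = 0.02211 GPa
coal seam: 1481 kg/m³ × 9.80665 m/s² × 40 m = 5.809×10^5 Pa = 5.809×10^-4 GPa
sandstone: 2386 kg/m³ × 9.80665 m/s² × 1970 m = 4.610×10^7 Pa = 0.04610 GPa
gneiss: 2760 kg/m³ × 9.80665 m/s² × 20362 m = 5.511×10^8 Pa = 0.5511 GPa
granodiorite: 2687 kg/m³ × 9.80665 m/s² × 14981 m = 3.948×10^8 Pa = 0.3948 GPa
Total = 0.02211 + 5.809×10^-4 + 0.04610 + 0.5511 + 0.3948 = 1.0147 GPa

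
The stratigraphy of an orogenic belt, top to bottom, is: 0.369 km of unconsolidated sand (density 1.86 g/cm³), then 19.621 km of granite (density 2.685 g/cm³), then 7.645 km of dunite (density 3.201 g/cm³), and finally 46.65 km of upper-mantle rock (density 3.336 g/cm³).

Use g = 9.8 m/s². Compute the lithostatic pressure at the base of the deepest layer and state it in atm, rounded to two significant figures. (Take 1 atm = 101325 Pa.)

23000 atm

unconsolidated sand: 1860 kg/m³ × 9.8 m/s² × 369 m = 6.726×10^6 Pa = 66.38 atm
granite: 2685 kg/m³ × 9.8 m/s² × 19621 m = 5.163×10^8 Pa = 5095 atm
dunite: 3201 kg/m³ × 9.8 m/s² × 7645 m = 2.398×10^8 Pa = 2367 atm
upper-mantle rock: 3336 kg/m³ × 9.8 m/s² × 46650 m = 1.525×10^9 Pa = 15052 atm
Total = 66.38 + 5095 + 2367 + 15052 = 22580 atm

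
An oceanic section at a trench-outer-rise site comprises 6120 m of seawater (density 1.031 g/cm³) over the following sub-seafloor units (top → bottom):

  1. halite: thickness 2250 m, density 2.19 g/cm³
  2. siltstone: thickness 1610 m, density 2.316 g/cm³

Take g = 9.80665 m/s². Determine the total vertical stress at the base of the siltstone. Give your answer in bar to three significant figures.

seawater: 1031 kg/m³ × 9.80665 m/s² × 6120 m = 6.188×10^7 Pa = 618.8 bar
halite: 2190 kg/m³ × 9.80665 m/s² × 2250 m = 4.832×10^7 Pa = 483.2 bar
siltstone: 2316 kg/m³ × 9.80665 m/s² × 1610 m = 3.657×10^7 Pa = 365.7 bar
Total = 618.8 + 483.2 + 365.7 = 1467.7 bar

1470 bar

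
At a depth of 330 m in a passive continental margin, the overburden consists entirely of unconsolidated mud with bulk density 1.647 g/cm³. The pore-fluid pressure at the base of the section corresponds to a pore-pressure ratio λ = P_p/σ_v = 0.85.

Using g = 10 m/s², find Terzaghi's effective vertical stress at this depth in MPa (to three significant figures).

0.815 MPa

Overburden (lithostatic) stress σ_v:
unconsolidated mud: 1647 kg/m³ × 10 m/s² × 330 m = 5.435×10^6 Pa = 5.435 MPa
Pore pressure P_p = λ·σ_v = 0.85 × 5.435 MPa = 4.620 MPa
Effective stress σ' = σ_v − P_p = 5.435 − 4.620 = 0.81527 MPa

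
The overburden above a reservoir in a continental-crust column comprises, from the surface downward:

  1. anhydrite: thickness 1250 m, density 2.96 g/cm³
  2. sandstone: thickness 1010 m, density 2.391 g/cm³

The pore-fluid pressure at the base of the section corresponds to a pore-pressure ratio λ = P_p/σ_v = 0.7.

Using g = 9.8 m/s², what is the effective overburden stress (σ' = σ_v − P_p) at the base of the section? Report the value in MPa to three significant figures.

18.0 MPa

Overburden (lithostatic) stress σ_v:
anhydrite: 2960 kg/m³ × 9.8 m/s² × 1250 m = 3.626×10^7 Pa = 36.26 MPa
sandstone: 2391 kg/m³ × 9.8 m/s² × 1010 m = 2.367×10^7 Pa = 23.67 MPa
Total = 36.26 + 23.67 = 59.926 MPa
Pore pressure P_p = λ·σ_v = 0.7 × 59.93 MPa = 41.95 MPa
Effective stress σ' = σ_v − P_p = 59.93 − 41.95 = 17.978 MPa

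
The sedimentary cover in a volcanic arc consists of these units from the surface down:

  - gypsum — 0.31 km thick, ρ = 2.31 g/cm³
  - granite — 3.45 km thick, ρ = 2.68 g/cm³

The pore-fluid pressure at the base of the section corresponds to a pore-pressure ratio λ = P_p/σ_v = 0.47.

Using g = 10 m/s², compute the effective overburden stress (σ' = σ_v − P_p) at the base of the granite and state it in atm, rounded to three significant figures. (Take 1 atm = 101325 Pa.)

521 atm

Overburden (lithostatic) stress σ_v:
gypsum: 2310 kg/m³ × 10 m/s² × 310 m = 7.161×10^6 Pa = 7.161 MPa
granite: 2680 kg/m³ × 10 m/s² × 3450 m = 9.246×10^7 Pa = 92.46 MPa
Total = 7.161 + 92.46 = 99.621 MPa
Pore pressure P_p = λ·σ_v = 0.47 × 99.62 MPa = 46.82 MPa
Effective stress σ' = σ_v − P_p = 99.62 − 46.82 = 52.799 MPa = 521.09 atm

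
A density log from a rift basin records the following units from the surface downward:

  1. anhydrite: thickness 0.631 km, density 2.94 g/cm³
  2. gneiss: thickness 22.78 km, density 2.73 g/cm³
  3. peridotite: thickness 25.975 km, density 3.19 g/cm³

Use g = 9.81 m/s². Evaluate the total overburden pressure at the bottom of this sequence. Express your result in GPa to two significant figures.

1.4 GPa

anhydrite: 2940 kg/m³ × 9.81 m/s² × 631 m = 1.820×10^7 Pa = 0.01820 GPa
gneiss: 2730 kg/m³ × 9.81 m/s² × 22780 m = 6.101×10^8 Pa = 0.6101 GPa
peridotite: 3190 kg/m³ × 9.81 m/s² × 25975 m = 8.129×10^8 Pa = 0.8129 GPa
Total = 0.01820 + 0.6101 + 0.8129 = 1.4411 GPa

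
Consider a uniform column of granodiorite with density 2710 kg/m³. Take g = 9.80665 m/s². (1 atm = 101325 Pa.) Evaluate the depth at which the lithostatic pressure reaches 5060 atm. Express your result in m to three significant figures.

h = P/(ρg) = 5060 atm / (2710 kg/m³ × 9.80665 m/s²) = 5.127×10^8 Pa / 26576 Pa/m = 19292 m

19300 m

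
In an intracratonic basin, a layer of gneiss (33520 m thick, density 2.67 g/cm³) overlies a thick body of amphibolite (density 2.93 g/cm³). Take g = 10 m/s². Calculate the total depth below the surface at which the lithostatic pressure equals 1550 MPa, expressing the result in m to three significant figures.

55900 m

Pressure at base of upper layers: 2670×10×33520 = 8.950×10^8 Pa = 895.0 MPa
Remaining pressure to be supplied by amphibolite: 1.550×10^9 − 8.950×10^8 = 6.550×10^8 Pa
Additional depth in amphibolite = 6.550×10^8 Pa / (2930 kg/m³ × 10 m/s²) = 22355 m
Total depth = 33520 m + 22355 m = 55875 m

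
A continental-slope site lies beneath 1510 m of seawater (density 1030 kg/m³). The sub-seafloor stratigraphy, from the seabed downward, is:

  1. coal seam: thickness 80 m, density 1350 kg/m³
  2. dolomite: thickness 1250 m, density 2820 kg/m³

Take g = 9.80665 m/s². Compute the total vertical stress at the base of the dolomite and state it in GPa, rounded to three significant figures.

0.0509 GPa

seawater: 1030 kg/m³ × 9.80665 m/s² × 1510 m = 1.525×10^7 Pa = 0.01525 GPa
coal seam: 1350 kg/m³ × 9.80665 m/s² × 80 m = 1.059×10^6 Pa = 1.059×10^-3 GPa
dolomite: 2820 kg/m³ × 9.80665 m/s² × 1250 m = 3.457×10^7 Pa = 0.03457 GPa
Total = 0.01525 + 1.059×10^-3 + 0.03457 = 0.050880 GPa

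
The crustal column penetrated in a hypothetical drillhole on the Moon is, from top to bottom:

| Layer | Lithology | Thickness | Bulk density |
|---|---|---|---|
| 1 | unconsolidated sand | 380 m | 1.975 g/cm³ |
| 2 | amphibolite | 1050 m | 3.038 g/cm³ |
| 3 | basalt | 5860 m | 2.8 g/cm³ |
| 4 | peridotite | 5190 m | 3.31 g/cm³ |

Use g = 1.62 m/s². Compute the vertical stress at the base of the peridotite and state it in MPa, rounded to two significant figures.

61 MPa

unconsolidated sand: 1975 kg/m³ × 1.62 m/s² × 380 m = 1.216×10^6 Pa = 1.216 MPa
amphibolite: 3038 kg/m³ × 1.62 m/s² × 1050 m = 5.168×10^6 Pa = 5.168 MPa
basalt: 2800 kg/m³ × 1.62 m/s² × 5860 m = 2.658×10^7 Pa = 26.58 MPa
peridotite: 3310 kg/m³ × 1.62 m/s² × 5190 m = 2.783×10^7 Pa = 27.83 MPa
Total = 1.216 + 5.168 + 26.58 + 27.83 = 60.794 MPa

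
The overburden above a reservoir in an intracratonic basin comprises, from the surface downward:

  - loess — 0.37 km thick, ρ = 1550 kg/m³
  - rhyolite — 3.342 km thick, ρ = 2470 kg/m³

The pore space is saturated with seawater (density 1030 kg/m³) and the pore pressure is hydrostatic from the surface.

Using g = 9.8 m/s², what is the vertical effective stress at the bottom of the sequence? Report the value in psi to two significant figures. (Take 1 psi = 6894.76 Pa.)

Overburden (lithostatic) stress σ_v:
loess: 1550 kg/m³ × 9.8 m/s² × 370 m = 5.620×10^6 Pa = 5.620 MPa
rhyolite: 2470 kg/m³ × 9.8 m/s² × 3342 m = 8.090×10^7 Pa = 80.90 MPa
Total = 5.620 + 80.90 = 86.517 MPa
Pore pressure P_p = 1030 kg/m³ × 9.8 m/s² × 3712 m = 3.747×10^7 Pa = 37.47 MPa
Effective stress σ' = σ_v − P_p = 86.52 − 37.47 = 49.048 MPa = 7113.8 psi

7100 psi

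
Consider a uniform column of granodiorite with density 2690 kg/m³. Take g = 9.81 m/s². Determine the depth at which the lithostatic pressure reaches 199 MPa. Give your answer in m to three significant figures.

7540 m

h = P/(ρg) = 199 MPa / (2690 kg/m³ × 9.81 m/s²) = 1.990×10^8 Pa / 26389 Pa/m = 7541.0 m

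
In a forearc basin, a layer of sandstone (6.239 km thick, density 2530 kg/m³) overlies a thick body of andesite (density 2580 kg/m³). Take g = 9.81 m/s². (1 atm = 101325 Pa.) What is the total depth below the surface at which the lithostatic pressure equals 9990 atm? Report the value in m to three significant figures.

40100 m

Pressure at base of upper layers: 2530×9.81×6239 = 1.548×10^8 Pa = 1528 atm
Remaining pressure to be supplied by andesite: 1.012×10^9 − 1.548×10^8 = 8.574×10^8 Pa
Additional depth in andesite = 8.574×10^8 Pa / (2580 kg/m³ × 9.81 m/s²) = 33876 m
Total depth = 6239 m + 33876 m = 40115 m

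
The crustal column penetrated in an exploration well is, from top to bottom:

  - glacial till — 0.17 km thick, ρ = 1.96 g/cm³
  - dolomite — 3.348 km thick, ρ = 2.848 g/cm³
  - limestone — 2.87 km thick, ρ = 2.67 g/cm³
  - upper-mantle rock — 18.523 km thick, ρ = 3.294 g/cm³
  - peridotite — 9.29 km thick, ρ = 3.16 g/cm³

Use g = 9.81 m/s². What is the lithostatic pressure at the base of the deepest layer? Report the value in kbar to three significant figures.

10.6 kbar

glacial till: 1960 kg/m³ × 9.81 m/s² × 170 m = 3.269×10^6 Pa = 0.03269 kbar
dolomite: 2848 kg/m³ × 9.81 m/s² × 3348 m = 9.354×10^7 Pa = 0.9354 kbar
limestone: 2670 kg/m³ × 9.81 m/s² × 2870 m = 7.517×10^7 Pa = 0.7517 kbar
upper-mantle rock: 3294 kg/m³ × 9.81 m/s² × 18523 m = 5.986×10^8 Pa = 5.986 kbar
peridotite: 3160 kg/m³ × 9.81 m/s² × 9290 m = 2.880×10^8 Pa = 2.880 kbar
Total = 0.03269 + 0.9354 + 0.7517 + 5.986 + 2.880 = 10.585 kbar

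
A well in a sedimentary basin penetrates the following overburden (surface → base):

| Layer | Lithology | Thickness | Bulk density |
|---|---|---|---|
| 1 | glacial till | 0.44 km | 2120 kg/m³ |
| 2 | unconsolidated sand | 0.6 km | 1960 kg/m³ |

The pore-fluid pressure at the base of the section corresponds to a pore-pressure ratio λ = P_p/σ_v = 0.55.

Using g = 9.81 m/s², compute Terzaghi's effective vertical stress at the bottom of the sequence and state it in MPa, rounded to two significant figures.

Overburden (lithostatic) stress σ_v:
glacial till: 2120 kg/m³ × 9.81 m/s² × 440 m = 9.151×10^6 Pa = 9.151 MPa
unconsolidated sand: 1960 kg/m³ × 9.81 m/s² × 600 m = 1.154×10^7 Pa = 11.54 MPa
Total = 9.151 + 11.54 = 20.687 MPa
Pore pressure P_p = λ·σ_v = 0.55 × 20.69 MPa = 11.38 MPa
Effective stress σ' = σ_v − P_p = 20.69 − 11.38 = 9.3093 MPa

9.3 MPa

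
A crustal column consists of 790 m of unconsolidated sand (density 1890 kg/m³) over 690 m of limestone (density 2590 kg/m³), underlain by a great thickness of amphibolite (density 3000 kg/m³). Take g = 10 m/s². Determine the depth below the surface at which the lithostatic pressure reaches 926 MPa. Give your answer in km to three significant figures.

Pressure at base of upper layers: 1890×10×790 + 2590×10×690 = 3.280×10^7 Pa = 32.80 MPa
Remaining pressure to be supplied by amphibolite: 9.260×10^8 − 3.280×10^7 = 8.932×10^8 Pa
Additional depth in amphibolite = 8.932×10^8 Pa / (3000 kg/m³ × 10 m/s²) = 29773 m
Total depth = 1480 m + 29773 m = 31253 m
= 31.253 km

31.3 km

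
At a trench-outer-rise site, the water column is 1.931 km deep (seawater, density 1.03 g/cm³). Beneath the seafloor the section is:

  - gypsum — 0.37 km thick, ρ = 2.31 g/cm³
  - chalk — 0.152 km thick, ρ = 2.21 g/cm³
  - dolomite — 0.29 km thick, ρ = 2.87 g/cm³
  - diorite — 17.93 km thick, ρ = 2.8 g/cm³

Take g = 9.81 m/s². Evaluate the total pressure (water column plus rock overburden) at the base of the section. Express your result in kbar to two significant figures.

seawater: 1030 kg/m³ × 9.81 m/s² × 1931 m = 1.951×10^7 Pa = 0.1951 kbar
gypsum: 2310 kg/m³ × 9.81 m/s² × 370 m = 8.385×10^6 Pa = 0.08385 kbar
chalk: 2210 kg/m³ × 9.81 m/s² × 152 m = 3.295×10^6 Pa = 0.03295 kbar
dolomite: 2870 kg/m³ × 9.81 m/s² × 290 m = 8.165×10^6 Pa = 0.08165 kbar
diorite: 2800 kg/m³ × 9.81 m/s² × 17930 m = 4.925×10^8 Pa = 4.925 kbar
Total = 0.1951 + 0.08385 + 0.03295 + 0.08165 + 4.925 = 5.3186 kbar

5.3 kbar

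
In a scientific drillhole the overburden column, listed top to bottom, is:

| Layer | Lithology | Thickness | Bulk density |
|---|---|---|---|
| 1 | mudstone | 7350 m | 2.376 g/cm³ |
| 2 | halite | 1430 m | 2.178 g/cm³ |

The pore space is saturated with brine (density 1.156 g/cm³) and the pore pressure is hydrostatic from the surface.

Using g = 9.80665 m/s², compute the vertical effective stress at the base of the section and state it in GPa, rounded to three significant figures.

0.102 GPa

Overburden (lithostatic) stress σ_v:
mudstone: 2376 kg/m³ × 9.80665 m/s² × 7350 m = 1.713×10^8 Pa = 171.3 MPa
halite: 2178 kg/m³ × 9.80665 m/s² × 1430 m = 3.054×10^7 Pa = 30.54 MPa
Total = 171.3 + 30.54 = 201.80 MPa
Pore pressure P_p = 1156 kg/m³ × 9.80665 m/s² × 8780 m = 9.953×10^7 Pa = 99.53 MPa
Effective stress σ' = σ_v − P_p = 201.8 − 99.53 = 102.27 MPa = 0.10227 GPa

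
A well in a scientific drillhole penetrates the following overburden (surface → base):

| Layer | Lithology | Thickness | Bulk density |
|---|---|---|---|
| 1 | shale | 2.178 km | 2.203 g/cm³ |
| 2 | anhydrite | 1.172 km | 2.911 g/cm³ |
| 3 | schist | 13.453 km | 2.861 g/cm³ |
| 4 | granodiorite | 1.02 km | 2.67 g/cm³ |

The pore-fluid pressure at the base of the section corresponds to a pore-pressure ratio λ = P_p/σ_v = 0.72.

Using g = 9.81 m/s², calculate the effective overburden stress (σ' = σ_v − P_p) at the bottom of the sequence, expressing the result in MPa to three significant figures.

136 MPa

Overburden (lithostatic) stress σ_v:
shale: 2203 kg/m³ × 9.81 m/s² × 2178 m = 4.707×10^7 Pa = 47.07 MPa
anhydrite: 2911 kg/m³ × 9.81 m/s² × 1172 m = 3.347×10^7 Pa = 33.47 MPa
schist: 2861 kg/m³ × 9.81 m/s² × 13453 m = 3.776×10^8 Pa = 377.6 MPa
granodiorite: 2670 kg/m³ × 9.81 m/s² × 1020 m = 2.672×10^7 Pa = 26.72 MPa
Total = 47.07 + 33.47 + 377.6 + 26.72 = 484.83 MPa
Pore pressure P_p = λ·σ_v = 0.72 × 484.8 MPa = 349.1 MPa
Effective stress σ' = σ_v − P_p = 484.8 − 349.1 = 135.75 MPa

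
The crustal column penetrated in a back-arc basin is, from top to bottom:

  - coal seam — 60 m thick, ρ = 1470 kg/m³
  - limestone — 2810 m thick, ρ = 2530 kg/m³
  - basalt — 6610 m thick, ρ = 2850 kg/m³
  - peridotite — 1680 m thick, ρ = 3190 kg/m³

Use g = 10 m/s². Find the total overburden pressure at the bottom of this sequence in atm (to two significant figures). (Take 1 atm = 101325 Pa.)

coal seam: 1470 kg/m³ × 10 m/s² × 60 m = 8.820×10^5 Pa = 8.705 atm
limestone: 2530 kg/m³ × 10 m/s² × 2810 m = 7.109×10^7 Pa = 701.6 atm
basalt: 2850 kg/m³ × 10 m/s² × 6610 m = 1.884×10^8 Pa = 1859 atm
peridotite: 3190 kg/m³ × 10 m/s² × 1680 m = 5.359×10^7 Pa = 528.9 atm
Total = 8.705 + 701.6 + 1859 + 528.9 = 3098.5 atm

3100 atm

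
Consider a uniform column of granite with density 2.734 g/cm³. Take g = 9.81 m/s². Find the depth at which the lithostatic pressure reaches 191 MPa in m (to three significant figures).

h = P/(ρg) = 191 MPa / (2734 kg/m³ × 9.81 m/s²) = 1.910×10^8 Pa / 26821 Pa/m = 7121.4 m

7120 m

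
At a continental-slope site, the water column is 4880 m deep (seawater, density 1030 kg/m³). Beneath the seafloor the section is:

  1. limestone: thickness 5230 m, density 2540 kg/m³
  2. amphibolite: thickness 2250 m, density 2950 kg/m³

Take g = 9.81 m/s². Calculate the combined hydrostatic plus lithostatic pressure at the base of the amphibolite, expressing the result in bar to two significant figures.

2400 bar

seawater: 1030 kg/m³ × 9.81 m/s² × 4880 m = 4.931×10^7 Pa = 493.1 bar
limestone: 2540 kg/m³ × 9.81 m/s² × 5230 m = 1.303×10^8 Pa = 1303 bar
amphibolite: 2950 kg/m³ × 9.81 m/s² × 2250 m = 6.511×10^7 Pa = 651.1 bar
Total = 493.1 + 1303 + 651.1 = 2447.4 bar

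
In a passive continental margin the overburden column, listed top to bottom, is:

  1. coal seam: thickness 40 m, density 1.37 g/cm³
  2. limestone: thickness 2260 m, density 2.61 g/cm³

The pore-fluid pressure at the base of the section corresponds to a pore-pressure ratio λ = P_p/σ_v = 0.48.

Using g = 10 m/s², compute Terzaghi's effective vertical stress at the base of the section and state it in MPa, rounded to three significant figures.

31.0 MPa

Overburden (lithostatic) stress σ_v:
coal seam: 1370 kg/m³ × 10 m/s² × 40 m = 5.480×10^5 Pa = 0.5480 MPa
limestone: 2610 kg/m³ × 10 m/s² × 2260 m = 5.899×10^7 Pa = 58.99 MPa
Total = 0.5480 + 58.99 = 59.534 MPa
Pore pressure P_p = λ·σ_v = 0.48 × 59.53 MPa = 28.58 MPa
Effective stress σ' = σ_v − P_p = 59.53 − 28.58 = 30.958 MPa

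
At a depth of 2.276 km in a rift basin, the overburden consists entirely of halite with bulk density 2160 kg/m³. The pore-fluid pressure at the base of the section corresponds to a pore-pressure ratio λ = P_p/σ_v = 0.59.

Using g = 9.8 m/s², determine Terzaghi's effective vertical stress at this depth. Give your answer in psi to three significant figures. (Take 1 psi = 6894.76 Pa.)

Overburden (lithostatic) stress σ_v:
halite: 2160 kg/m³ × 9.8 m/s² × 2276 m = 4.818×10^7 Pa = 48.18 MPa
Pore pressure P_p = λ·σ_v = 0.59 × 48.18 MPa = 28.43 MPa
Effective stress σ' = σ_v − P_p = 48.18 − 28.43 = 19.753 MPa = 2864.9 psi

2860 psi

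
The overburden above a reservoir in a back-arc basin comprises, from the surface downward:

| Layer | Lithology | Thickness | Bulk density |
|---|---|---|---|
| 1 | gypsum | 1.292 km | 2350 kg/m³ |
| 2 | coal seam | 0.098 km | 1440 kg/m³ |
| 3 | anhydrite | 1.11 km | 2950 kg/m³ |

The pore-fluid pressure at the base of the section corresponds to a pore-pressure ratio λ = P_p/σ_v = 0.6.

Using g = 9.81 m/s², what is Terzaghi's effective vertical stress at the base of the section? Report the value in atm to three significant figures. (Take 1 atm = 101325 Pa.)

Overburden (lithostatic) stress σ_v:
gypsum: 2350 kg/m³ × 9.81 m/s² × 1292 m = 2.979×10^7 Pa = 29.79 MPa
coal seam: 1440 kg/m³ × 9.81 m/s² × 98 m = 1.384×10^6 Pa = 1.384 MPa
anhydrite: 2950 kg/m³ × 9.81 m/s² × 1110 m = 3.212×10^7 Pa = 32.12 MPa
Total = 29.79 + 1.384 + 32.12 = 63.292 MPa
Pore pressure P_p = λ·σ_v = 0.6 × 63.29 MPa = 37.98 MPa
Effective stress σ' = σ_v − P_p = 63.29 − 37.98 = 25.317 MPa = 249.86 atm

250 atm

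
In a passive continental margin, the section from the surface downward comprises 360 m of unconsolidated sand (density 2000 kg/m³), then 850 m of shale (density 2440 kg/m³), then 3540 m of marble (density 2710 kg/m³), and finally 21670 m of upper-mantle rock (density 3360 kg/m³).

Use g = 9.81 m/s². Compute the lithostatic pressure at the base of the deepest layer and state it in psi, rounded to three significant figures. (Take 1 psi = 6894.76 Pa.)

unconsolidated sand: 2000 kg/m³ × 9.81 m/s² × 360 m = 7.063×10^6 Pa = 1024 psi
shale: 2440 kg/m³ × 9.81 m/s² × 850 m = 2.035×10^7 Pa = 2951 psi
marble: 2710 kg/m³ × 9.81 m/s² × 3540 m = 9.411×10^7 Pa = 13650 psi
upper-mantle rock: 3360 kg/m³ × 9.81 m/s² × 21670 m = 7.143×10^8 Pa = 1.036×10^5 psi
Total = 1024 + 2951 + 13650 + 1.036×10^5 = 1.2122×10^5 psi

121000 psi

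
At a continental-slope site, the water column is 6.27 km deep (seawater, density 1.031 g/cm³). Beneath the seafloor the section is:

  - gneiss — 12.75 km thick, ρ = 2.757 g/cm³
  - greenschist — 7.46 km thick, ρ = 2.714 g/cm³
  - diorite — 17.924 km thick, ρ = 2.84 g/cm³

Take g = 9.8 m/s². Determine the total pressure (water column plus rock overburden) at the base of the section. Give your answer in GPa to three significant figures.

1.11 GPa

seawater: 1031 kg/m³ × 9.8 m/s² × 6270 m = 6.335×10^7 Pa = 0.06335 GPa
gneiss: 2757 kg/m³ × 9.8 m/s² × 12750 m = 3.445×10^8 Pa = 0.3445 GPa
greenschist: 2714 kg/m³ × 9.8 m/s² × 7460 m = 1.984×10^8 Pa = 0.1984 GPa
diorite: 2840 kg/m³ × 9.8 m/s² × 17924 m = 4.989×10^8 Pa = 0.4989 GPa
Total = 0.06335 + 0.3445 + 0.1984 + 0.4989 = 1.1051 GPa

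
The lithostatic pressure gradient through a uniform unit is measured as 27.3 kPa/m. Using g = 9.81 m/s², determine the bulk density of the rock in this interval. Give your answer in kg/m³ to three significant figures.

ρ = (dP/dz)/g = 27.3 kPa/m / 9.81 m/s² = 27300 Pa/m / 9.81 m/s² = 2782.9 kg/m³

2780 kg/m³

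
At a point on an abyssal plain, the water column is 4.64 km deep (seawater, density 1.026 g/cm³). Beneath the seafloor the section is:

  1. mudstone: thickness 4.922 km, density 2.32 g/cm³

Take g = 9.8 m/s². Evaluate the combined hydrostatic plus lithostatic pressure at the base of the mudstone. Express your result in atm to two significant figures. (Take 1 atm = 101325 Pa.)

1600 atm

seawater: 1026 kg/m³ × 9.8 m/s² × 4640 m = 4.665×10^7 Pa = 460.4 atm
mudstone: 2320 kg/m³ × 9.8 m/s² × 4922 m = 1.119×10^8 Pa = 1104 atm
Total = 460.4 + 1104 = 1564.9 atm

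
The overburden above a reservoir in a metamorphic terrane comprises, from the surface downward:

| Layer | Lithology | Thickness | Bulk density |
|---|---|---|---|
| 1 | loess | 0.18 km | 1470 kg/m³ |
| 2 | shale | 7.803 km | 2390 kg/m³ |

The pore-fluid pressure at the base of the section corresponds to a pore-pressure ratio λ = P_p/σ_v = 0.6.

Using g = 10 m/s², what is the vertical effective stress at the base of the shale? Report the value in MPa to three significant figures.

Overburden (lithostatic) stress σ_v:
loess: 1470 kg/m³ × 10 m/s² × 180 m = 2.646×10^6 Pa = 2.646 MPa
shale: 2390 kg/m³ × 10 m/s² × 7803 m = 1.865×10^8 Pa = 186.5 MPa
Total = 2.646 + 186.5 = 189.14 MPa
Pore pressure P_p = λ·σ_v = 0.6 × 189.1 MPa = 113.5 MPa
Effective stress σ' = σ_v − P_p = 189.1 − 113.5 = 75.655 MPa

75.7 MPa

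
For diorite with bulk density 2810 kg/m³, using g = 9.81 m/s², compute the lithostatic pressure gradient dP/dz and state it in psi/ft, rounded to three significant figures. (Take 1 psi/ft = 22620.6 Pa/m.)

dP/dz = ρg = 2810 kg/m³ × 9.81 m/s² = 27566 Pa/m
= 27566 Pa/m × (1 psi/ft / 22621 Pa/m) = 1.2186 psi/ft

1.22 psi/ft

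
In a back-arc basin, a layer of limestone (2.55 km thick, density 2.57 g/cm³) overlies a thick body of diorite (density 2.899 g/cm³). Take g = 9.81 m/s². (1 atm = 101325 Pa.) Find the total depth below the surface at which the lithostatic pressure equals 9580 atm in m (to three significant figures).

Pressure at base of upper layers: 2570×9.81×2550 = 6.429×10^7 Pa = 634.5 atm
Remaining pressure to be supplied by diorite: 9.707×10^8 − 6.429×10^7 = 9.064×10^8 Pa
Additional depth in diorite = 9.064×10^8 Pa / (2899 kg/m³ × 9.81 m/s²) = 31872 m
Total depth = 2550 m + 31872 m = 34422 m

34400 m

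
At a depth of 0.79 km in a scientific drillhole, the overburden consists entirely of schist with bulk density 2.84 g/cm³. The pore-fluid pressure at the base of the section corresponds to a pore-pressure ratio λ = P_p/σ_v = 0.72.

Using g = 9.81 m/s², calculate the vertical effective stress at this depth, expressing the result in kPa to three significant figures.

Overburden (lithostatic) stress σ_v:
schist: 2840 kg/m³ × 9.81 m/s² × 790 m = 2.201×10^7 Pa = 22.01 MPa
Pore pressure P_p = λ·σ_v = 0.72 × 22.01 MPa = 15.85 MPa
Effective stress σ' = σ_v − P_p = 22.01 − 15.85 = 6.1627 MPa = 6162.7 kPa

6160 kPa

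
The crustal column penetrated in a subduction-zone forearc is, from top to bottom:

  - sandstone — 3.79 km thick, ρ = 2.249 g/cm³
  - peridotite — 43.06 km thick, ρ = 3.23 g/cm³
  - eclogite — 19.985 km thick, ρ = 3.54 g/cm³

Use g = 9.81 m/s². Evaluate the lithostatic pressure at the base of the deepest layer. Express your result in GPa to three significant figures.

sandstone: 2249 kg/m³ × 9.81 m/s² × 3790 m = 8.362×10^7 Pa = 0.08362 GPa
peridotite: 3230 kg/m³ × 9.81 m/s² × 43060 m = 1.364×10^9 Pa = 1.364 GPa
eclogite: 3540 kg/m³ × 9.81 m/s² × 19985 m = 6.940×10^8 Pa = 0.6940 GPa
Total = 0.08362 + 1.364 + 0.6940 = 2.1421 GPa

2.14 GPa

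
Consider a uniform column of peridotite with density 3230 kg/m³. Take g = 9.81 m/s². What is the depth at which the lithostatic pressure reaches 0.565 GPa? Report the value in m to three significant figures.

h = P/(ρg) = 0.565 GPa / (3230 kg/m³ × 9.81 m/s²) = 5.650×10^8 Pa / 31686 Pa/m = 17831 m

17800 m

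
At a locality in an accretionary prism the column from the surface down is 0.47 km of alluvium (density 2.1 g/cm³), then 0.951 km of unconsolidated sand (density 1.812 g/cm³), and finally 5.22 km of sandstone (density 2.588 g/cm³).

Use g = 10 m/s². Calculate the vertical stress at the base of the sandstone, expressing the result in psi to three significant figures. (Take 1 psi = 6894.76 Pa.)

23500 psi

alluvium: 2100 kg/m³ × 10 m/s² × 470 m = 9.870×10^6 Pa = 1432 psi
unconsolidated sand: 1812 kg/m³ × 10 m/s² × 951 m = 1.723×10^7 Pa = 2499 psi
sandstone: 2588 kg/m³ × 10 m/s² × 5220 m = 1.351×10^8 Pa = 19594 psi
Total = 1432 + 2499 + 19594 = 23525 psi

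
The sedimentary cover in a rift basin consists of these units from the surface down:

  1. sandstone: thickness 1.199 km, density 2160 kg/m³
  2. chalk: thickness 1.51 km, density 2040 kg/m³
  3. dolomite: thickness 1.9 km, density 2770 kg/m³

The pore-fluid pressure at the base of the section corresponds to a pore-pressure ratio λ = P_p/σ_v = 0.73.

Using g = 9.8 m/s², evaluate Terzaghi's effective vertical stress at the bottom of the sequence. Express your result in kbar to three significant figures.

0.289 kbar

Overburden (lithostatic) stress σ_v:
sandstone: 2160 kg/m³ × 9.8 m/s² × 1199 m = 2.538×10^7 Pa = 25.38 MPa
chalk: 2040 kg/m³ × 9.8 m/s² × 1510 m = 3.019×10^7 Pa = 30.19 MPa
dolomite: 2770 kg/m³ × 9.8 m/s² × 1900 m = 5.158×10^7 Pa = 51.58 MPa
Total = 25.38 + 30.19 + 51.58 = 107.15 MPa
Pore pressure P_p = λ·σ_v = 0.73 × 107.1 MPa = 78.22 MPa
Effective stress σ' = σ_v − P_p = 107.1 − 78.22 = 28.929 MPa = 0.28929 kbar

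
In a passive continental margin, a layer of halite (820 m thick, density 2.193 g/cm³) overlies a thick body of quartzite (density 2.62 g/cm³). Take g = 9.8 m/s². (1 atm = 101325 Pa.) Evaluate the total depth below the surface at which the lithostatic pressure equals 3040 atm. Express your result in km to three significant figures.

12.1 km

Pressure at base of upper layers: 2193×9.8×820 = 1.762×10^7 Pa = 173.9 atm
Remaining pressure to be supplied by quartzite: 3.080×10^8 − 1.762×10^7 = 2.904×10^8 Pa
Additional depth in quartzite = 2.904×10^8 Pa / (2620 kg/m³ × 9.8 m/s²) = 11310 m
Total depth = 820 m + 11310 m = 12130 m
= 12.130 km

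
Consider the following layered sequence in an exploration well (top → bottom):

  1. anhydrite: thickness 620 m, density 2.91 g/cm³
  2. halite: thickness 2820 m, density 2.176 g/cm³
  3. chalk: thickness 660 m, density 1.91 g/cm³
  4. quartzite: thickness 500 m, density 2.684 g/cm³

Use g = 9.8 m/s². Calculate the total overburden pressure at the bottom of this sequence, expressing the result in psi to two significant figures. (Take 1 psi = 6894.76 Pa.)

15000 psi

anhydrite: 2910 kg/m³ × 9.8 m/s² × 620 m = 1.768×10^7 Pa = 2564 psi
halite: 2176 kg/m³ × 9.8 m/s² × 2820 m = 6.014×10^7 Pa = 8722 psi
chalk: 1910 kg/m³ × 9.8 m/s² × 660 m = 1.235×10^7 Pa = 1792 psi
quartzite: 2684 kg/m³ × 9.8 m/s² × 500 m = 1.315×10^7 Pa = 1907 psi
Total = 2564 + 8722 + 1792 + 1907 = 14986 psi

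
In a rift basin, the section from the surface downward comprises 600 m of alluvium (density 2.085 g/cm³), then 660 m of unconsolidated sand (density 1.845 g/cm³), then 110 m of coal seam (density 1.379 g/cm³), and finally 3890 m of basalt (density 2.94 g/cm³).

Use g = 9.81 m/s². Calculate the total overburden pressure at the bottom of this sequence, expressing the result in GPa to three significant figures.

0.138 GPa

alluvium: 2085 kg/m³ × 9.81 m/s² × 600 m = 1.227×10^7 Pa = 0.01227 GPa
unconsolidated sand: 1845 kg/m³ × 9.81 m/s² × 660 m = 1.195×10^7 Pa = 0.01195 GPa
coal seam: 1379 kg/m³ × 9.81 m/s² × 110 m = 1.488×10^6 Pa = 1.488×10^-3 GPa
basalt: 2940 kg/m³ × 9.81 m/s² × 3890 m = 1.122×10^8 Pa = 0.1122 GPa
Total = 0.01227 + 0.01195 + 1.488×10^-3 + 0.1122 = 0.13790 GPa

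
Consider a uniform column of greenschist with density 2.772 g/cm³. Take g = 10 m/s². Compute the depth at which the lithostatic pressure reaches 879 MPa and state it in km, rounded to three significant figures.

31.7 km

h = P/(ρg) = 879 MPa / (2772 kg/m³ × 10 m/s²) = 8.790×10^8 Pa / 27720 Pa/m = 31710 m
= 31.710 km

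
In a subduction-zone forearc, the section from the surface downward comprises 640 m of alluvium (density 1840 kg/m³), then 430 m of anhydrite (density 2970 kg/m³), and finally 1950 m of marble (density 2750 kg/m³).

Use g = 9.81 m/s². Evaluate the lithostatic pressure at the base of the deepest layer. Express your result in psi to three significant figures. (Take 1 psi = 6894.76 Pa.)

11100 psi

alluvium: 1840 kg/m³ × 9.81 m/s² × 640 m = 1.155×10^7 Pa = 1676 psi
anhydrite: 2970 kg/m³ × 9.81 m/s² × 430 m = 1.253×10^7 Pa = 1817 psi
marble: 2750 kg/m³ × 9.81 m/s² × 1950 m = 5.261×10^7 Pa = 7630 psi
Total = 1676 + 1817 + 7630 = 11122 psi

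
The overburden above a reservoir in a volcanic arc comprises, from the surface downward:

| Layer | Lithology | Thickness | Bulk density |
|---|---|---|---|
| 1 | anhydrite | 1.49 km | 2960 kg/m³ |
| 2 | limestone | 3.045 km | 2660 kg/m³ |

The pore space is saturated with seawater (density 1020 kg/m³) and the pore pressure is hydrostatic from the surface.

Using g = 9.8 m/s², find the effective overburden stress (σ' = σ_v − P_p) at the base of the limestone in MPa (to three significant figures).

Overburden (lithostatic) stress σ_v:
anhydrite: 2960 kg/m³ × 9.8 m/s² × 1490 m = 4.322×10^7 Pa = 43.22 MPa
limestone: 2660 kg/m³ × 9.8 m/s² × 3045 m = 7.938×10^7 Pa = 79.38 MPa
Total = 43.22 + 79.38 = 122.60 MPa
Pore pressure P_p = 1020 kg/m³ × 9.8 m/s² × 4535 m = 4.533×10^7 Pa = 45.33 MPa
Effective stress σ' = σ_v − P_p = 122.6 − 45.33 = 77.267 MPa

77.3 MPa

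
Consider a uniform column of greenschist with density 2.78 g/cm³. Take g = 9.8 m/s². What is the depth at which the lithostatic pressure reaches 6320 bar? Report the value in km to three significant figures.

h = P/(ρg) = 6320 bar / (2780 kg/m³ × 9.8 m/s²) = 6.320×10^8 Pa / 27244 Pa/m = 23198 m
= 23.198 km

23.2 km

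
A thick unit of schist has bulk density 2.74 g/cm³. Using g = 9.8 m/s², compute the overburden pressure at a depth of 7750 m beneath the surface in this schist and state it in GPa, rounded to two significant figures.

0.21 GPa

schist: 2740 kg/m³ × 9.8 m/s² × 7750 m = 2.081×10^8 Pa = 0.2081 GPa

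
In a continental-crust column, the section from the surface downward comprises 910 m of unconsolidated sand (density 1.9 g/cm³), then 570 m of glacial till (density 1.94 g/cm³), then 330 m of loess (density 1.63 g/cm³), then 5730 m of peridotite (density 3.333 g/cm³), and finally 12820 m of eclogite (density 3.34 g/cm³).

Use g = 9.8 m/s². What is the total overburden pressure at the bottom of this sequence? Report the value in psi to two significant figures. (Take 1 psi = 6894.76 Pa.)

unconsolidated sand: 1900 kg/m³ × 9.8 m/s² × 910 m = 1.694×10^7 Pa = 2458 psi
glacial till: 1940 kg/m³ × 9.8 m/s² × 570 m = 1.084×10^7 Pa = 1572 psi
loess: 1630 kg/m³ × 9.8 m/s² × 330 m = 5.271×10^6 Pa = 764.6 psi
peridotite: 3333 kg/m³ × 9.8 m/s² × 5730 m = 1.872×10^8 Pa = 27145 psi
eclogite: 3340 kg/m³ × 9.8 m/s² × 12820 m = 4.196×10^8 Pa = 60861 psi
Total = 2458 + 1572 + 764.6 + 27145 + 60861 = 92801 psi

93000 psi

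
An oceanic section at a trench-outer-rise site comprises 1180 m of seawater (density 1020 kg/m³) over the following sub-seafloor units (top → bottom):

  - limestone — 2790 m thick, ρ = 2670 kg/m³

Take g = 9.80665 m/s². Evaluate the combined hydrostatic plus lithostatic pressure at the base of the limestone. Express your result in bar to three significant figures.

849 bar

seawater: 1020 kg/m³ × 9.80665 m/s² × 1180 m = 1.180×10^7 Pa = 118.0 bar
limestone: 2670 kg/m³ × 9.80665 m/s² × 2790 m = 7.305×10^7 Pa = 730.5 bar
Total = 118.0 + 730.5 = 848.56 bar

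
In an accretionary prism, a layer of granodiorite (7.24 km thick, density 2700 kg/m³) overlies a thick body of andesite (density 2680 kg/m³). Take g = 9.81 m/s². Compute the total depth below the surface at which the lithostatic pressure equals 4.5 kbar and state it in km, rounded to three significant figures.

Pressure at base of upper layers: 2700×9.81×7240 = 1.918×10^8 Pa = 1.918 kbar
Remaining pressure to be supplied by andesite: 4.500×10^8 − 1.918×10^8 = 2.582×10^8 Pa
Additional depth in andesite = 2.582×10^8 Pa / (2680 kg/m³ × 9.81 m/s²) = 9822.2 m
Total depth = 7240 m + 9822.2 m = 17062 m
= 17.062 km

17.1 km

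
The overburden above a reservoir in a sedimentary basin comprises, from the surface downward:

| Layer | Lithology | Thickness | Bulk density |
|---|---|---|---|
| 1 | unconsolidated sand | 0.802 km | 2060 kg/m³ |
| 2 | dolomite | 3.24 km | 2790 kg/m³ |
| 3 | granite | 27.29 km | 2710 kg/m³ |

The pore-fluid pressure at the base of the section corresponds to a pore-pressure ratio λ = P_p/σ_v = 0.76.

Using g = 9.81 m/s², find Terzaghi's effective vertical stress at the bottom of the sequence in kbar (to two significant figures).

Overburden (lithostatic) stress σ_v:
unconsolidated sand: 2060 kg/m³ × 9.81 m/s² × 802 m = 1.621×10^7 Pa = 16.21 MPa
dolomite: 2790 kg/m³ × 9.81 m/s² × 3240 m = 8.868×10^7 Pa = 88.68 MPa
granite: 2710 kg/m³ × 9.81 m/s² × 27290 m = 7.255×10^8 Pa = 725.5 MPa
Total = 16.21 + 88.68 + 725.5 = 830.39 MPa
Pore pressure P_p = λ·σ_v = 0.76 × 830.4 MPa = 631.1 MPa
Effective stress σ' = σ_v − P_p = 830.4 − 631.1 = 199.29 MPa = 1.9929 kbar

2.0 kbar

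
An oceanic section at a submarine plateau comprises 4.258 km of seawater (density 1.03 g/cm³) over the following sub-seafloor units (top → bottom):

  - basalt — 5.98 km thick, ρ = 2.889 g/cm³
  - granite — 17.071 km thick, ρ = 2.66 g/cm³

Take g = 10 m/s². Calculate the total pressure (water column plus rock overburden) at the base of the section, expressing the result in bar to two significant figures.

seawater: 1030 kg/m³ × 10 m/s² × 4258 m = 4.386×10^7 Pa = 438.6 bar
basalt: 2889 kg/m³ × 10 m/s² × 5980 m = 1.728×10^8 Pa = 1728 bar
granite: 2660 kg/m³ × 10 m/s² × 17071 m = 4.541×10^8 Pa = 4541 bar
Total = 438.6 + 1728 + 4541 = 6707.1 bar

6700 bar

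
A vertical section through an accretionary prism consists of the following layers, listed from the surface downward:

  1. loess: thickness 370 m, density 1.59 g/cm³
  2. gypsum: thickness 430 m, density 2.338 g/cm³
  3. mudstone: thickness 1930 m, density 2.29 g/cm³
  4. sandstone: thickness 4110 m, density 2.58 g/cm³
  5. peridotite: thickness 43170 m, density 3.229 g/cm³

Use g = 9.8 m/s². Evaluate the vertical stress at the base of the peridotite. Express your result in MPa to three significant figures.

1530 MPa

loess: 1590 kg/m³ × 9.8 m/s² × 370 m = 5.765×10^6 Pa = 5.765 MPa
gypsum: 2338 kg/m³ × 9.8 m/s² × 430 m = 9.852×10^6 Pa = 9.852 MPa
mudstone: 2290 kg/m³ × 9.8 m/s² × 1930 m = 4.331×10^7 Pa = 43.31 MPa
sandstone: 2580 kg/m³ × 9.8 m/s² × 4110 m = 1.039×10^8 Pa = 103.9 MPa
peridotite: 3229 kg/m³ × 9.8 m/s² × 43170 m = 1.366×10^9 Pa = 1366 MPa
Total = 5.765 + 9.852 + 43.31 + 103.9 + 1366 = 1528.9 MPa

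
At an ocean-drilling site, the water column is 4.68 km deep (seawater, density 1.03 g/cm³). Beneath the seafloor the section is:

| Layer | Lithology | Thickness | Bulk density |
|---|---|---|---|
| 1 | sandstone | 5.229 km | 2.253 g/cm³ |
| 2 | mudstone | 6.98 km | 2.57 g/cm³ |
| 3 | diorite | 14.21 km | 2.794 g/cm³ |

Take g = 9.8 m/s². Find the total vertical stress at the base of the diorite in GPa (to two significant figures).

0.73 GPa

seawater: 1030 kg/m³ × 9.8 m/s² × 4680 m = 4.724×10^7 Pa = 0.04724 GPa
sandstone: 2253 kg/m³ × 9.8 m/s² × 5229 m = 1.155×10^8 Pa = 0.1155 GPa
mudstone: 2570 kg/m³ × 9.8 m/s² × 6980 m = 1.758×10^8 Pa = 0.1758 GPa
diorite: 2794 kg/m³ × 9.8 m/s² × 14210 m = 3.891×10^8 Pa = 0.3891 GPa
Total = 0.04724 + 0.1155 + 0.1758 + 0.3891 = 0.72758 GPa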